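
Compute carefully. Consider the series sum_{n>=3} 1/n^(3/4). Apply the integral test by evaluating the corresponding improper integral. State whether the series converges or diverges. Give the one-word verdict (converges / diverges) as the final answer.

Let f(x) = x^(-3/4). Then f is positive, continuous, and decreasing on [3, infinity), so the integral test applies.
Compute the improper integral int_{3}^infinity f(x) dx:
  antiderivative F(x) = 4*x^(1/4).
  As x -> infinity, F(x) -> infinity (since p = 3/4 < 1).
  So the integral diverges. By the integral test, the series diverges.

diverges


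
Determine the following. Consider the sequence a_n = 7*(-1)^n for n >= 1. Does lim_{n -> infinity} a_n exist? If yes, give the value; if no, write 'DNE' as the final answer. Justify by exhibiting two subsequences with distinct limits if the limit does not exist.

Examine the behaviour of a_n along subsequences.
Even-n subsequence a_{2k} = 7 -> 7. Odd-n subsequence a_{2k+1} = -7 -> -7.
Since these two subsequential limits are 7 and -7, distinct, the full sequence cannot converge (a convergent sequence has all subsequences tending to the same limit). So lim a_n does not exist.

DNE


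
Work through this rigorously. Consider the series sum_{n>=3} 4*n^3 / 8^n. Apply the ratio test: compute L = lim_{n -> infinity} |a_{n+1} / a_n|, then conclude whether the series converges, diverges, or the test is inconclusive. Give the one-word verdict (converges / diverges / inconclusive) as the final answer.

Let a_n denote the general term. Form the ratio a_{n+1}/a_n and simplify:
a_{n+1}/a_n = (n + 1)^3/(8*n^3)
Take the limit as n -> infinity: L = 1/8.
Since L = 1/8 < 1, the ratio test implies the series converges.

converges


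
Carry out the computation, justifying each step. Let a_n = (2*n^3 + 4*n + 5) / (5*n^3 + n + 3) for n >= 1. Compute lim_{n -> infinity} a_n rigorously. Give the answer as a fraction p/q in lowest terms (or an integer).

Divide numerator and denominator by n^3, the highest power:
numerator / n^3 = 2 + 4/n^2 + 5/n^3
denominator / n^3 = 5 + n^(-2) + 3/n^3
As n -> infinity, all terms of the form c/n^k (k >= 1) tend to 0.
So numerator / n^3 -> 2 and denominator / n^3 -> 5.
Therefore lim a_n = 2/5.

2/5


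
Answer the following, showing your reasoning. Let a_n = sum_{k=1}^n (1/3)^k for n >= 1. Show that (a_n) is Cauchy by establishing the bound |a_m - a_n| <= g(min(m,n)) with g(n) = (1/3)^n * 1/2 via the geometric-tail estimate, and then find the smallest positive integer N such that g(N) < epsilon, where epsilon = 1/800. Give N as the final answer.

For m > n >= 1: |a_m - a_n| = sum_{k=n+1}^m (1/3)^k < sum_{k=n+1}^infinity (1/3)^k = (1/3)^(n+1) / (1 - 1/3) = (1/3)^n * (1/3) * (3/2) = (1/3)^n * 1/2.
So g(n) = (1/3)^n / 2. Since g(n) -> 0, (a_n) is Cauchy.
Now solve g(N) < 1/800: (1/3)^N / 2 < 1/800 <=> 3^N > 1 / (2 * 1/800) = 400.
Check powers of 3: 3^5 = 243 <= 400, 3^6 = 729 > 400.
So the smallest such N is 6. Check: g(6) = 1/(2 * 729) = 1/1458 < 1/800.

6


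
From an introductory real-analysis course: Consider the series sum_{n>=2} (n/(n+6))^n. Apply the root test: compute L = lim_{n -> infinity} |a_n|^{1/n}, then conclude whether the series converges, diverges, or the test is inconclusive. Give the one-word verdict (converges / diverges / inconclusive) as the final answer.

Let a_n denote the general term. Form |a_n|^(1/n) and simplify:
|a_n|^(1/n) = n/(n + 6)
Take the limit as n -> infinity: L = 1.
Since L = 1, the root test is inconclusive. (In fact a_n = (n/(n+6))^n -> e^(-6) != 0, so the nth-term test shows divergence; but the root test itself gives no conclusion.)

inconclusive


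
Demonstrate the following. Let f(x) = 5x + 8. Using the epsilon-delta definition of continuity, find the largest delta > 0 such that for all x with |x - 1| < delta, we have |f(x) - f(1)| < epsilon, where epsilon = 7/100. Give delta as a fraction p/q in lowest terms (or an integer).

We compute f(1) = 5*(1) + 8 = 13.
|f(x) - f(1)| = |5x + 8 - (13)| = |5(x - 1)| = 5|x - 1|.
We need 5|x - 1| < 7/100, i.e. |x - 1| < 7/100 / 5 = 7/500.
So any delta <= 7/500 works. Conversely, if delta > 7/500, then x = 1 + 7/500 satisfies |x - 1| = 7/500 < delta but |f(x) - f(1)| = 5 * 7/500 = 7/100, which is not < 7/100; so no larger delta works.
Hence the largest such delta is 7/500.

7/500


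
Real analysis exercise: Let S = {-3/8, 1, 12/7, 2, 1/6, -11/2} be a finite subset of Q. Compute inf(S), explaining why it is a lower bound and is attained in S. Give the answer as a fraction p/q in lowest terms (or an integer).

S is finite, so inf(S) = min(S).
Sorted increasing:
-11/2, -3/8, 1/6, 1, 12/7, 2
The extremum is -11/2.
For every x in S, x >= -11/2. And -11/2 is in S, so it is attained.
Therefore inf(S) = -11/2.

-11/2


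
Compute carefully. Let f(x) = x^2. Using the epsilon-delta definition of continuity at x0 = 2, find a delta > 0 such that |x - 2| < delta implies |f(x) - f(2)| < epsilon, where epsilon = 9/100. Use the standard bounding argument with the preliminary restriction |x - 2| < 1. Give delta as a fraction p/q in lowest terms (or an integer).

Factor: |x^2 - (2)^2| = |x - 2| * |x + 2|.
Impose |x - 2| < 1 first. Then |x + 2| = |(x - 2) + 2*(2)| <= |x - 2| + 2*|2| < 1 + 4 = 5.
So |x^2 - (2)^2| < delta * 5.
We need delta * 5 <= 9/100, i.e. delta <= 9/100/5 = 9/500.
Since 9/500 < 1, this is tighter than 1; take delta = 9/500.
So delta = 9/500 works.

9/500


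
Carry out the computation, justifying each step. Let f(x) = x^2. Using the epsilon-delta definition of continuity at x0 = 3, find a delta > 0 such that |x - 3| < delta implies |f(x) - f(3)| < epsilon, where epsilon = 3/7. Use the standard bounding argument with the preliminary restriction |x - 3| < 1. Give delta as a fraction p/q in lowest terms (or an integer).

Factor: |x^2 - (3)^2| = |x - 3| * |x + 3|.
Impose |x - 3| < 1 first. Then |x + 3| = |(x - 3) + 2*(3)| <= |x - 3| + 2*|3| < 1 + 6 = 7.
So |x^2 - (3)^2| < delta * 7.
We need delta * 7 <= 3/7, i.e. delta <= 3/7/7 = 3/49.
Since 3/49 < 1, this is tighter than 1; take delta = 3/49.
So delta = 3/49 works.

3/49


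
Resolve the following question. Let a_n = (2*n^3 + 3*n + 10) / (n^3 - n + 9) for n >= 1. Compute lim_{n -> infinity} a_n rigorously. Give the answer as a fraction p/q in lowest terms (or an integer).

Divide numerator and denominator by n^3, the highest power:
numerator / n^3 = 2 + 3/n^2 + 10/n^3
denominator / n^3 = 1 - 1/n^2 + 9/n^3
As n -> infinity, all terms of the form c/n^k (k >= 1) tend to 0.
So numerator / n^3 -> 2 and denominator / n^3 -> 1.
Therefore lim a_n = 2.

2


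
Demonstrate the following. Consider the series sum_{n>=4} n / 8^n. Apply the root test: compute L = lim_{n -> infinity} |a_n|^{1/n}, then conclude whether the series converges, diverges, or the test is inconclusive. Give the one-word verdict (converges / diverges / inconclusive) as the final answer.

Let a_n denote the general term. Form |a_n|^(1/n) and simplify:
|a_n|^(1/n) = n^(1/n)/8
Take the limit as n -> infinity: L = 1/8.
Since L = 1/8 < 1, the root test implies convergence.

converges


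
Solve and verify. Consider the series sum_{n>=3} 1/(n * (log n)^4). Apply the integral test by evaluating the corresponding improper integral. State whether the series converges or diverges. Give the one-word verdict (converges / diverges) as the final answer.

Let f(x) = 1/(x*log(x)^4). Then f is positive, continuous, and decreasing on [3, infinity), so the integral test applies.
Compute the improper integral int_{3}^infinity f(x) dx:
  antiderivative F(x) = -1/(3*log(x)^3).
  F(x) -> 0 as x -> infinity.  int = 0 - F(3) = 1/(3*log(3)^3) < infinity. By the integral test, the series converges.

converges


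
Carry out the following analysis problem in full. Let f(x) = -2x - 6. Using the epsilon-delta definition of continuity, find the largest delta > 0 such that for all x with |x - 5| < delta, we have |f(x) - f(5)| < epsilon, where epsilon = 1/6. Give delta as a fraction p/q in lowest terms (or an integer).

We compute f(5) = -2*(5) - 6 = -16.
|f(x) - f(5)| = |-2x - 6 - (-16)| = |-2(x - 5)| = 2|x - 5|.
We need 2|x - 5| < 1/6, i.e. |x - 5| < 1/6 / 2 = 1/12.
So any delta <= 1/12 works. Conversely, if delta > 1/12, then x = 5 + 1/12 satisfies |x - 5| = 1/12 < delta but |f(x) - f(5)| = 2 * 1/12 = 1/6, which is not < 1/6; so no larger delta works.
Hence the largest such delta is 1/12.

1/12


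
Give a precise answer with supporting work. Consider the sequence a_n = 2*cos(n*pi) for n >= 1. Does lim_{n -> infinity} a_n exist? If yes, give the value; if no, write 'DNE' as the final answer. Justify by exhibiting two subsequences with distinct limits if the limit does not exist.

Examine the behaviour of a_n along subsequences.
cos(n*pi) = (-1)^n, so a_n = 2*(-1)^n. a_{2k} = 2 -> 2. a_{2k+1} = -2 -> -2.
Since these two subsequential limits are 2 and -2, distinct, the full sequence cannot converge (a convergent sequence has all subsequences tending to the same limit). So lim a_n does not exist.

DNE


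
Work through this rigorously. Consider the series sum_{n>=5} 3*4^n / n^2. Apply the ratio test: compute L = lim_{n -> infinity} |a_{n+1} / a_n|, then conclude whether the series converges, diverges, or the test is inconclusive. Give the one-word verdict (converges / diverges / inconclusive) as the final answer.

Let a_n denote the general term. Form the ratio a_{n+1}/a_n and simplify:
a_{n+1}/a_n = 4*n^2/(n + 1)^2
Take the limit as n -> infinity: L = 4.
Since L = 4 > 1 (or L = infinity), the ratio test implies the series diverges.

diverges


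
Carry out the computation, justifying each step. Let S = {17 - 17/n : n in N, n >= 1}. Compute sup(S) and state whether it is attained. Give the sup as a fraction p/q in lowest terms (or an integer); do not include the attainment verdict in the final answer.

Analysis:
- Values: 0, 17/2, 34/3, 51/4, ... strictly increasing.
- Minimum is 0 (n=1); inf = 0 (attained).
- 17 - 17/n -> 17 from below; sup = 17, not attained.
Conclusion: sup(S) = 17, not attained in S.

17


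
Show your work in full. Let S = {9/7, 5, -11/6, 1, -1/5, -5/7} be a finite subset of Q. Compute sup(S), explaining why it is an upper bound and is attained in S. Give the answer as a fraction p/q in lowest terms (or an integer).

S is finite, so sup(S) = max(S).
Sorted decreasing:
5, 9/7, 1, -1/5, -5/7, -11/6
The extremum is 5.
For every x in S, x <= 5. And 5 is in S, so it is attained.
Therefore sup(S) = 5.

5


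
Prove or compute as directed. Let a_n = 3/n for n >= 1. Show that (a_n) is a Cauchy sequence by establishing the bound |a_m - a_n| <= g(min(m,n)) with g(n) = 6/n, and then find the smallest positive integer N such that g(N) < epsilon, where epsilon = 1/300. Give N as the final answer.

For any m, n >= 1, by the triangle inequality:
|a_m - a_n| = |3/m - 3/n| <= 3*1/m + 3*1/n <= 6/min(m,n).
So g(n) = 6/n bounds the Cauchy difference. Since g(n) -> 0, (a_n) is Cauchy.
Now solve g(N) < 1/300: 6/N < 1/300 <=> N > 6 / (1/300) = 1800.
The smallest integer strictly greater than 1800 is N = 1801.
Check: g(1801) = 6/1801 = 6/1801 < 1/300; g(1800) = 1/300 >= 1/300. So N = 1801.

1801


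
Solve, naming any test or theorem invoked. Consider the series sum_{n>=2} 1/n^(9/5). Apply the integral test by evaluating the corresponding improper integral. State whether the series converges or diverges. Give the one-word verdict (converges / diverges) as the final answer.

Let f(x) = x^(-9/5). Then f is positive, continuous, and decreasing on [2, infinity), so the integral test applies.
Compute the improper integral int_{2}^infinity f(x) dx:
  antiderivative F(x) = -5/(4*x^(4/5)).
  As x -> infinity, F(x) -> 0 (since p = 9/5 > 1).
  So int = F(infinity) - F(2) = 0 - (-5*2^(1/5)/8) = 5*2^(1/5)/8.
  Finite, so by the integral test, the series converges.

converges


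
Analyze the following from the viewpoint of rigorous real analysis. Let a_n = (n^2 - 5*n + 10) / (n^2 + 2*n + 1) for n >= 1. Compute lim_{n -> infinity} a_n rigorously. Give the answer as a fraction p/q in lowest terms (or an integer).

Divide numerator and denominator by n^2, the highest power:
numerator / n^2 = 1 - 5/n + 10/n^2
denominator / n^2 = 1 + 2/n + n^(-2)
As n -> infinity, all terms of the form c/n^k (k >= 1) tend to 0.
So numerator / n^2 -> 1 and denominator / n^2 -> 1.
Therefore lim a_n = 1.

1


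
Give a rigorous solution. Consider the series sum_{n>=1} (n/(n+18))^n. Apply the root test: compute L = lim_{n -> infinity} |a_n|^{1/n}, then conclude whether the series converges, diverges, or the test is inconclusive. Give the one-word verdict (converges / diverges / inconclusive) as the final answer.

Let a_n denote the general term. Form |a_n|^(1/n) and simplify:
|a_n|^(1/n) = n/(n + 18)
Take the limit as n -> infinity: L = 1.
Since L = 1, the root test is inconclusive. (In fact a_n = (n/(n+18))^n -> e^(-18) != 0, so the nth-term test shows divergence; but the root test itself gives no conclusion.)

inconclusive


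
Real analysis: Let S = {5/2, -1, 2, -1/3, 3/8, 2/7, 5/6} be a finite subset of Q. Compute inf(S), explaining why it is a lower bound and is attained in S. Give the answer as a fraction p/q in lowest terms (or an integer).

S is finite, so inf(S) = min(S).
Sorted increasing:
-1, -1/3, 2/7, 3/8, 5/6, 2, 5/2
The extremum is -1.
For every x in S, x >= -1. And -1 is in S, so it is attained.
Therefore inf(S) = -1.

-1


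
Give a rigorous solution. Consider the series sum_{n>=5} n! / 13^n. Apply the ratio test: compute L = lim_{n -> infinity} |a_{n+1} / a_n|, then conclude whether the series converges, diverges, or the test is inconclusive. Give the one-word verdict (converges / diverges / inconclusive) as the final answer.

Let a_n denote the general term. Form the ratio a_{n+1}/a_n and simplify:
a_{n+1}/a_n = n/13 + 1/13
Take the limit as n -> infinity: L = infinity.
Since L = infinity > 1 (or L = infinity), the ratio test implies the series diverges.

diverges


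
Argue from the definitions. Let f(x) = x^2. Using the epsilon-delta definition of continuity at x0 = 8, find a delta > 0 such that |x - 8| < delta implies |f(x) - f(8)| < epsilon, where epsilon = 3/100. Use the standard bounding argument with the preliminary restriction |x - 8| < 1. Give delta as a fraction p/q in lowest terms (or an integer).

Factor: |x^2 - (8)^2| = |x - 8| * |x + 8|.
Impose |x - 8| < 1 first. Then |x + 8| = |(x - 8) + 2*(8)| <= |x - 8| + 2*|8| < 1 + 16 = 17.
So |x^2 - (8)^2| < delta * 17.
We need delta * 17 <= 3/100, i.e. delta <= 3/100/17 = 3/1700.
Since 3/1700 < 1, this is tighter than 1; take delta = 3/1700.
So delta = 3/1700 works.

3/1700


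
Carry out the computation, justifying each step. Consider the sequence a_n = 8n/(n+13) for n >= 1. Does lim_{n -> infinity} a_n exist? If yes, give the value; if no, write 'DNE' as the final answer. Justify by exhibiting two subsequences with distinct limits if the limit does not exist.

Examine the behaviour of a_n along subsequences.
Even-n subsequence a_{2k} = 8(2k)/(2k+13) -> 8. Odd-n subsequence a_{2k+1} = 8(2k+1)/(2k+14) -> 8. Both tend to 8, which suggests the limit is 8; verify directly.
|a_n - 8| = |8n - 8(n+13)| / (n+13) = 104/(n+13) < 104/n for every n >= 1.
Given epsilon > 0, choose a positive integer N > 104/epsilon. Then for all n >= N, |a_n - 8| < 104/n <= 104/N < epsilon.
So by the definition of the limit, lim a_n exists and equals 8.

8


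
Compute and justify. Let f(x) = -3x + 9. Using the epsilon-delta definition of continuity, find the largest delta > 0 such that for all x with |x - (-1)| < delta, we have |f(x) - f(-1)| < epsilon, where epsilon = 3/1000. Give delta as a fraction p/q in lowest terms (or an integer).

We compute f(-1) = -3*(-1) + 9 = 12.
|f(x) - f(-1)| = |-3x + 9 - (12)| = |-3(x - (-1))| = 3|x - (-1)|.
We need 3|x - (-1)| < 3/1000, i.e. |x - (-1)| < 3/1000 / 3 = 1/1000.
So any delta <= 1/1000 works. Conversely, if delta > 1/1000, then x = -1 + 1/1000 satisfies |x - (-1)| = 1/1000 < delta but |f(x) - f(-1)| = 3 * 1/1000 = 3/1000, which is not < 3/1000; so no larger delta works.
Hence the largest such delta is 1/1000.

1/1000


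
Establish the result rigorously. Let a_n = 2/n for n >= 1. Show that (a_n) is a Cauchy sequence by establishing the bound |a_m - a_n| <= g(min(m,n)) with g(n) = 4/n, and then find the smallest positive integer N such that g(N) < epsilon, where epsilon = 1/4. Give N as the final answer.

For any m, n >= 1, by the triangle inequality:
|a_m - a_n| = |2/m - 2/n| <= 2*1/m + 2*1/n <= 4/min(m,n).
So g(n) = 4/n bounds the Cauchy difference. Since g(n) -> 0, (a_n) is Cauchy.
Now solve g(N) < 1/4: 4/N < 1/4 <=> N > 4 / (1/4) = 16.
The smallest integer strictly greater than 16 is N = 17.
Check: g(17) = 4/17 = 4/17 < 1/4; g(16) = 1/4 >= 1/4. So N = 17.

17


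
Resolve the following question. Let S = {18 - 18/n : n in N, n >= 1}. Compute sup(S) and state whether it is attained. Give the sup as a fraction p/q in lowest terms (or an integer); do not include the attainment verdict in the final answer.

Analysis:
- Values: 0, 9, 12, 27/2, ... strictly increasing.
- Minimum is 0 (n=1); inf = 0 (attained).
- 18 - 18/n -> 18 from below; sup = 18, not attained.
Conclusion: sup(S) = 18, not attained in S.

18


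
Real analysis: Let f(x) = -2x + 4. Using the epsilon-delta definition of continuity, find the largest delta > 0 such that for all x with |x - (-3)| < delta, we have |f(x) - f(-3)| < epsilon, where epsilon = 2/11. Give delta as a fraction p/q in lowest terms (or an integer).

We compute f(-3) = -2*(-3) + 4 = 10.
|f(x) - f(-3)| = |-2x + 4 - (10)| = |-2(x - (-3))| = 2|x - (-3)|.
We need 2|x - (-3)| < 2/11, i.e. |x - (-3)| < 2/11 / 2 = 1/11.
So any delta <= 1/11 works. Conversely, if delta > 1/11, then x = -3 + 1/11 satisfies |x - (-3)| = 1/11 < delta but |f(x) - f(-3)| = 2 * 1/11 = 2/11, which is not < 2/11; so no larger delta works.
Hence the largest such delta is 1/11.

1/11


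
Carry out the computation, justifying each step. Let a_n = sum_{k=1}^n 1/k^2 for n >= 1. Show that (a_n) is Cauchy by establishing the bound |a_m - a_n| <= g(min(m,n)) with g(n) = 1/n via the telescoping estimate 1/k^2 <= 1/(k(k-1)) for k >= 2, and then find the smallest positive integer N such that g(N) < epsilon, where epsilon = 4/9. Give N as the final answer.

For m > n >= 1: |a_m - a_n| = sum_{k=n+1}^m 1/k^2.
Use 1/k^2 <= 1/(k(k-1)) = 1/(k-1) - 1/k for k >= 2:
sum_{k=n+1}^m 1/k^2 <= sum_{k=n+1}^m (1/(k-1) - 1/k) = 1/n - 1/m <= 1/n.
By symmetry the same bound holds with n,m swapped, so |a_m - a_n| <= 1/min(m,n) = g(min(m,n)). Since g(n) -> 0, (a_n) is Cauchy.
Now solve g(N) < 4/9: 1/N < 4/9 <=> N > 1/(4/9) = 9/4.
The smallest integer strictly greater than 9/4 is N = 3.
Check: g(3) = 1/3 < 4/9; g(2) = 1/2 >= 4/9. So N = 3.

3


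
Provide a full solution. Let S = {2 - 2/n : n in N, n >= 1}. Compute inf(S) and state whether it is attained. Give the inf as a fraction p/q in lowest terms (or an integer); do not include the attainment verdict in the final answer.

Analysis:
- Values: 0, 1, 4/3, 3/2, ... strictly increasing.
- Minimum is 0 (n=1); inf = 0 (attained).
- 2 - 2/n -> 2 from below; sup = 2, not attained.
Conclusion: inf(S) = 0, attained in S.

0


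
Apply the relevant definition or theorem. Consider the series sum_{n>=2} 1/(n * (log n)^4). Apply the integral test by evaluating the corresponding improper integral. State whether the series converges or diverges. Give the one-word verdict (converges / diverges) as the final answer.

Let f(x) = 1/(x*log(x)^4). Then f is positive, continuous, and decreasing on [2, infinity), so the integral test applies.
Compute the improper integral int_{2}^infinity f(x) dx:
  antiderivative F(x) = -1/(3*log(x)^3).
  F(x) -> 0 as x -> infinity.  int = 0 - F(2) = 1/(3*log(2)^3) < infinity. By the integral test, the series converges.

converges


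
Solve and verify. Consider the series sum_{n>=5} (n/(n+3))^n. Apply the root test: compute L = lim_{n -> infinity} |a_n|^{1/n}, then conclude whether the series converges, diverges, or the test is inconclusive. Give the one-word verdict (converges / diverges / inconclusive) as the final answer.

Let a_n denote the general term. Form |a_n|^(1/n) and simplify:
|a_n|^(1/n) = n/(n + 3)
Take the limit as n -> infinity: L = 1.
Since L = 1, the root test is inconclusive. (In fact a_n = (n/(n+3))^n -> e^(-3) != 0, so the nth-term test shows divergence; but the root test itself gives no conclusion.)

inconclusive


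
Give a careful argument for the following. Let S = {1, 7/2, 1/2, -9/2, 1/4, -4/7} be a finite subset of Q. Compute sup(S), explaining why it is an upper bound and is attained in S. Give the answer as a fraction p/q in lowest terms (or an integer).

S is finite, so sup(S) = max(S).
Sorted decreasing:
7/2, 1, 1/2, 1/4, -4/7, -9/2
The extremum is 7/2.
For every x in S, x <= 7/2. And 7/2 is in S, so it is attained.
Therefore sup(S) = 7/2.

7/2


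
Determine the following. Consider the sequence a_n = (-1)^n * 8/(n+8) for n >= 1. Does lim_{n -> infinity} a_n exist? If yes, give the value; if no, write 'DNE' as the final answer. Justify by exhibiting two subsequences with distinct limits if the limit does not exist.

Examine the behaviour of a_n along subsequences.
Even-n subsequence a_{2k} = 8/(2k+8) -> 0. Odd-n subsequence a_{2k+1} = -8/(2k+9) -> 0. Both tend to 0, which suggests the limit is 0; verify directly.
|a_n - 0| = 8/(n+8) < 8/n for every n >= 1.
Given epsilon > 0, choose a positive integer N > 8/epsilon. Then for all n >= N, |a_n| < 8/n <= 8/N < epsilon.
So by the definition of the limit, lim a_n exists and equals 0.

0


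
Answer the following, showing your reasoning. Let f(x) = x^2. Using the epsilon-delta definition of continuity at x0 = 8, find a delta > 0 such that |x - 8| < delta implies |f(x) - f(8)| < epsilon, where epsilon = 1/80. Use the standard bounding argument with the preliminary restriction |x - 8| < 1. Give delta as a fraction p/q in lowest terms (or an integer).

Factor: |x^2 - (8)^2| = |x - 8| * |x + 8|.
Impose |x - 8| < 1 first. Then |x + 8| = |(x - 8) + 2*(8)| <= |x - 8| + 2*|8| < 1 + 16 = 17.
So |x^2 - (8)^2| < delta * 17.
We need delta * 17 <= 1/80, i.e. delta <= 1/80/17 = 1/1360.
Since 1/1360 < 1, this is tighter than 1; take delta = 1/1360.
So delta = 1/1360 works.

1/1360


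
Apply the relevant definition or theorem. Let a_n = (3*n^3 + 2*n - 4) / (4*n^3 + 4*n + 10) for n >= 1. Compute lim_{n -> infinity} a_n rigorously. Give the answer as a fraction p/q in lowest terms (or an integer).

Divide numerator and denominator by n^3, the highest power:
numerator / n^3 = 3 + 2/n^2 - 4/n^3
denominator / n^3 = 4 + 4/n^2 + 10/n^3
As n -> infinity, all terms of the form c/n^k (k >= 1) tend to 0.
So numerator / n^3 -> 3 and denominator / n^3 -> 4.
Therefore lim a_n = 3/4.

3/4


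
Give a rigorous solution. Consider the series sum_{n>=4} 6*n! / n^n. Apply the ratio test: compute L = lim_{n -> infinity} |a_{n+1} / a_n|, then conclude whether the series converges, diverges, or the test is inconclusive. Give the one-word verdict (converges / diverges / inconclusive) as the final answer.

Let a_n denote the general term. Form the ratio a_{n+1}/a_n and simplify:
a_{n+1}/a_n = (n/(n + 1))^n
Take the limit as n -> infinity: L = exp(-1).
Since L = exp(-1) < 1, the ratio test implies the series converges.

converges


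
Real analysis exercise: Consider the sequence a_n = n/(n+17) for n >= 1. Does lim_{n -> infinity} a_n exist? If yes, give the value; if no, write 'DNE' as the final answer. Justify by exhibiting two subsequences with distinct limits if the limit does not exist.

Examine the behaviour of a_n along subsequences.
Even-n subsequence a_{2k} = (2k)/(2k+17) -> 1. Odd-n subsequence a_{2k+1} = (2k+1)/(2k+18) -> 1. Both tend to 1, which suggests the limit is 1; verify directly.
|a_n - 1| = |n - (n+17)| / (n+17) = 17/(n+17) < 17/n for every n >= 1.
Given epsilon > 0, choose a positive integer N > 17/epsilon. Then for all n >= N, |a_n - 1| < 17/n <= 17/N < epsilon.
So by the definition of the limit, lim a_n exists and equals 1.

1


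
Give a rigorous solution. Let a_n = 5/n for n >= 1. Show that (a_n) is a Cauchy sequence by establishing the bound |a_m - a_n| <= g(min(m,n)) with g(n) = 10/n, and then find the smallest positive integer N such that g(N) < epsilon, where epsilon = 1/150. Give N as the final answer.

For any m, n >= 1, by the triangle inequality:
|a_m - a_n| = |5/m - 5/n| <= 5*1/m + 5*1/n <= 10/min(m,n).
So g(n) = 10/n bounds the Cauchy difference. Since g(n) -> 0, (a_n) is Cauchy.
Now solve g(N) < 1/150: 10/N < 1/150 <=> N > 10 / (1/150) = 1500.
The smallest integer strictly greater than 1500 is N = 1501.
Check: g(1501) = 10/1501 = 10/1501 < 1/150; g(1500) = 1/150 >= 1/150. So N = 1501.

1501


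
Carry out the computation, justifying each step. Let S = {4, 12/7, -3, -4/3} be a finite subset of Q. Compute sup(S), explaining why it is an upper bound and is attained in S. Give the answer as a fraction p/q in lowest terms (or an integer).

S is finite, so sup(S) = max(S).
Sorted decreasing:
4, 12/7, -4/3, -3
The extremum is 4.
For every x in S, x <= 4. And 4 is in S, so it is attained.
Therefore sup(S) = 4.

4


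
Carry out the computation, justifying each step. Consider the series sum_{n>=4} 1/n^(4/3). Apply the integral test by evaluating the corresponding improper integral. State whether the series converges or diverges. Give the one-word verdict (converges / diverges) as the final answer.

Let f(x) = x^(-4/3). Then f is positive, continuous, and decreasing on [4, infinity), so the integral test applies.
Compute the improper integral int_{4}^infinity f(x) dx:
  antiderivative F(x) = -3/x^(1/3).
  As x -> infinity, F(x) -> 0 (since p = 4/3 > 1).
  So int = F(infinity) - F(4) = 0 - (-3*2^(1/3)/2) = 3*2^(1/3)/2.
  Finite, so by the integral test, the series converges.

converges


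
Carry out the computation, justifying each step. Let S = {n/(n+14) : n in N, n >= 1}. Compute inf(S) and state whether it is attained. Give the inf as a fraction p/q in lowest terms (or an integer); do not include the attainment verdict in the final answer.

Analysis:
- Values: 1/15, 1/8, 3/17, 2/9, ... strictly increasing.
- Minimum is 1/15 (n=1); inf = 1/15 (attained).
- n/(n+14) = 1 - 14/(n+14) -> 1 from below as n -> infinity, and never equals 1.
- So sup = 1 (not attained).
Conclusion: inf(S) = 1/15, attained in S.

1/15


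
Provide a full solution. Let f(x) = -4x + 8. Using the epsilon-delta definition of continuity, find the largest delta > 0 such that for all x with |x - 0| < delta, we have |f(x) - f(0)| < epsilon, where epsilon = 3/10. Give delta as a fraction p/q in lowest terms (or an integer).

We compute f(0) = -4*(0) + 8 = 8.
|f(x) - f(0)| = |-4x + 8 - (8)| = |-4(x - 0)| = 4|x - 0|.
We need 4|x - 0| < 3/10, i.e. |x - 0| < 3/10 / 4 = 3/40.
So any delta <= 3/40 works. Conversely, if delta > 3/40, then x = 0 + 3/40 satisfies |x - 0| = 3/40 < delta but |f(x) - f(0)| = 4 * 3/40 = 3/10, which is not < 3/10; so no larger delta works.
Hence the largest such delta is 3/40.

3/40


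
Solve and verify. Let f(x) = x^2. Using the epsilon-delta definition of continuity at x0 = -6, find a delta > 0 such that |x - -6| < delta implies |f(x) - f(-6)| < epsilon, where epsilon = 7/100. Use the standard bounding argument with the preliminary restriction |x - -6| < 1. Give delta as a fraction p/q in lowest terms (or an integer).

Factor: |x^2 - (-6)^2| = |x - -6| * |x + -6|.
Impose |x - -6| < 1 first. Then |x + -6| = |(x - -6) + 2*(-6)| <= |x - -6| + 2*|-6| < 1 + 12 = 13.
So |x^2 - (-6)^2| < delta * 13.
We need delta * 13 <= 7/100, i.e. delta <= 7/100/13 = 7/1300.
Since 7/1300 < 1, this is tighter than 1; take delta = 7/1300.
So delta = 7/1300 works.

7/1300


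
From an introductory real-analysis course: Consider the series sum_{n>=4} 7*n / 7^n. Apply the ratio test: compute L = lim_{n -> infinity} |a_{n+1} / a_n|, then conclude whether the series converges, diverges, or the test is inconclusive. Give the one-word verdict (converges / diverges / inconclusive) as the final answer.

Let a_n denote the general term. Form the ratio a_{n+1}/a_n and simplify:
a_{n+1}/a_n = (n + 1)/(7*n)
Take the limit as n -> infinity: L = 1/7.
Since L = 1/7 < 1, the ratio test implies the series converges.

converges


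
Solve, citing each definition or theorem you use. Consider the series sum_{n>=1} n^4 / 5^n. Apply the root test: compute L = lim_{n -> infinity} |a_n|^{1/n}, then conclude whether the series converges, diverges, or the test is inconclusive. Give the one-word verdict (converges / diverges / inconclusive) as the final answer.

Let a_n denote the general term. Form |a_n|^(1/n) and simplify:
|a_n|^(1/n) = n^(4/n)/5
Take the limit as n -> infinity: L = 1/5.
Since L = 1/5 < 1, the root test implies convergence.

converges


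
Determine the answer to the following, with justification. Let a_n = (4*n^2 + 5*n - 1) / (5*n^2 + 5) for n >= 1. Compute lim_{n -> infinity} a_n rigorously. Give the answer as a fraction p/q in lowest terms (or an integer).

Divide numerator and denominator by n^2, the highest power:
numerator / n^2 = 4 + 5/n - 1/n^2
denominator / n^2 = 5 + 5/n^2
As n -> infinity, all terms of the form c/n^k (k >= 1) tend to 0.
So numerator / n^2 -> 4 and denominator / n^2 -> 5.
Therefore lim a_n = 4/5.

4/5


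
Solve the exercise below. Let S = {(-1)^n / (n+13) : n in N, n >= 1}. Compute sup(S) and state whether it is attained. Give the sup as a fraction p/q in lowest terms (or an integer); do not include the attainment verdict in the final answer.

Analysis:
- Values: -1/14, 1/15, -1/16, 1/17, -1/18, ...
- Positive terms (even n): 1/(2+13), 1/(4+13), ... decreasing -> max = 1/15 (n=2).
- Negative terms (odd n): -1/(1+13), -1/(3+13), ... increasing -> min = -1/14 (n=1).
- So sup = 1/15 (attained at n=2); inf = -1/14 (attained at n=1).
Conclusion: sup(S) = 1/15, attained in S.

1/15


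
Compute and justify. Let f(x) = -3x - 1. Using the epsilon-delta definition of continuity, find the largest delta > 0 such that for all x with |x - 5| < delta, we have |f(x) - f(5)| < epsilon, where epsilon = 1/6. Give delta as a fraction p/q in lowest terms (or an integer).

We compute f(5) = -3*(5) - 1 = -16.
|f(x) - f(5)| = |-3x - 1 - (-16)| = |-3(x - 5)| = 3|x - 5|.
We need 3|x - 5| < 1/6, i.e. |x - 5| < 1/6 / 3 = 1/18.
So any delta <= 1/18 works. Conversely, if delta > 1/18, then x = 5 + 1/18 satisfies |x - 5| = 1/18 < delta but |f(x) - f(5)| = 3 * 1/18 = 1/6, which is not < 1/6; so no larger delta works.
Hence the largest such delta is 1/18.

1/18


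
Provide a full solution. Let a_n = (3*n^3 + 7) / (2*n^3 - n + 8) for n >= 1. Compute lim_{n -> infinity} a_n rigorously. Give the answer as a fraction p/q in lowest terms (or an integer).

Divide numerator and denominator by n^3, the highest power:
numerator / n^3 = 3 + 7/n^3
denominator / n^3 = 2 - 1/n^2 + 8/n^3
As n -> infinity, all terms of the form c/n^k (k >= 1) tend to 0.
So numerator / n^3 -> 3 and denominator / n^3 -> 2.
Therefore lim a_n = 3/2.

3/2


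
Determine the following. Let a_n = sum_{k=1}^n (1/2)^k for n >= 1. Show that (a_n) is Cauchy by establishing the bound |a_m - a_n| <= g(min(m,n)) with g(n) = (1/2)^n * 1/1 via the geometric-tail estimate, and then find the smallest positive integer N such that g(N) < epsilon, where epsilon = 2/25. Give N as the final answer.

For m > n >= 1: |a_m - a_n| = sum_{k=n+1}^m (1/2)^k < sum_{k=n+1}^infinity (1/2)^k = (1/2)^(n+1) / (1 - 1/2) = (1/2)^n * (1/2) * (2/1) = (1/2)^n * 1/1.
So g(n) = (1/2)^n / 1. Since g(n) -> 0, (a_n) is Cauchy.
Now solve g(N) < 2/25: (1/2)^N / 1 < 2/25 <=> 2^N > 1 / (1 * 2/25) = 25/2.
Check powers of 2: 2^3 = 8 <= 25/2, 2^4 = 16 > 25/2.
So the smallest such N is 4. Check: g(4) = 1/(1 * 16) = 1/16 < 2/25.

4


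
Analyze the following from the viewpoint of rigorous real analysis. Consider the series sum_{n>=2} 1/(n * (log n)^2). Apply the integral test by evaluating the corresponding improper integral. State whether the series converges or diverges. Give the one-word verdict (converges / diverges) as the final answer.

Let f(x) = 1/(x*log(x)^2). Then f is positive, continuous, and decreasing on [2, infinity), so the integral test applies.
Compute the improper integral int_{2}^infinity f(x) dx:
  antiderivative F(x) = -1/log(x).
  F(x) -> 0 as x -> infinity.  int = 0 - F(2) = 1/log(2) < infinity. By the integral test, the series converges.

converges


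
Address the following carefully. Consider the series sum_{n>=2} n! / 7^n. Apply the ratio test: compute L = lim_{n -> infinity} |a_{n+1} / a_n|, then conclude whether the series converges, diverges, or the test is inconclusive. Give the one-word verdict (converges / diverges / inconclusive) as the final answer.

Let a_n denote the general term. Form the ratio a_{n+1}/a_n and simplify:
a_{n+1}/a_n = n/7 + 1/7
Take the limit as n -> infinity: L = infinity.
Since L = infinity > 1 (or L = infinity), the ratio test implies the series diverges.

diverges


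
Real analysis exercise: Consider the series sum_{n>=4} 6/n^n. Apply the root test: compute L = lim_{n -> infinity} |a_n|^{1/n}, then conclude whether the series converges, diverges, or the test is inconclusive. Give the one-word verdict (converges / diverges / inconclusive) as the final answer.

Let a_n denote the general term. Form |a_n|^(1/n) and simplify:
|a_n|^(1/n) = 6^(1/n)/n
Take the limit as n -> infinity: L = 0.
Since L = 0 < 1, the root test implies convergence.

converges


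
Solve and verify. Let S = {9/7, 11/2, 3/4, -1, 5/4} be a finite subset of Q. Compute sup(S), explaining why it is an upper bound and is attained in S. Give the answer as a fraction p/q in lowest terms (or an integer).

S is finite, so sup(S) = max(S).
Sorted decreasing:
11/2, 9/7, 5/4, 3/4, -1
The extremum is 11/2.
For every x in S, x <= 11/2. And 11/2 is in S, so it is attained.
Therefore sup(S) = 11/2.

11/2


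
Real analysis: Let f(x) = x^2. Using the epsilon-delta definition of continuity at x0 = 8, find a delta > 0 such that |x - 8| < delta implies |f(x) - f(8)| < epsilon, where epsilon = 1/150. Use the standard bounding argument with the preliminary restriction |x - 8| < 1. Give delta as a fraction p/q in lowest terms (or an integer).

Factor: |x^2 - (8)^2| = |x - 8| * |x + 8|.
Impose |x - 8| < 1 first. Then |x + 8| = |(x - 8) + 2*(8)| <= |x - 8| + 2*|8| < 1 + 16 = 17.
So |x^2 - (8)^2| < delta * 17.
We need delta * 17 <= 1/150, i.e. delta <= 1/150/17 = 1/2550.
Since 1/2550 < 1, this is tighter than 1; take delta = 1/2550.
So delta = 1/2550 works.

1/2550


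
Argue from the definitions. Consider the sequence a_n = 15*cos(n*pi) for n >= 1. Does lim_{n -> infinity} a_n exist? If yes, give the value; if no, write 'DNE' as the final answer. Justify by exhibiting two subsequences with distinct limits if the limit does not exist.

Examine the behaviour of a_n along subsequences.
cos(n*pi) = (-1)^n, so a_n = 15*(-1)^n. a_{2k} = 15 -> 15. a_{2k+1} = -15 -> -15.
Since these two subsequential limits are 15 and -15, distinct, the full sequence cannot converge (a convergent sequence has all subsequences tending to the same limit). So lim a_n does not exist.

DNE


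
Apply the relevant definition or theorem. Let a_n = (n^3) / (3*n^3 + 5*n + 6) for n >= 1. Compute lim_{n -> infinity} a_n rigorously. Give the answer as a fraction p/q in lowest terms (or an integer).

Divide numerator and denominator by n^3, the highest power:
numerator / n^3 = 1
denominator / n^3 = 3 + 5/n^2 + 6/n^3
As n -> infinity, all terms of the form c/n^k (k >= 1) tend to 0.
So numerator / n^3 -> 1 and denominator / n^3 -> 3.
Therefore lim a_n = 1/3.

1/3


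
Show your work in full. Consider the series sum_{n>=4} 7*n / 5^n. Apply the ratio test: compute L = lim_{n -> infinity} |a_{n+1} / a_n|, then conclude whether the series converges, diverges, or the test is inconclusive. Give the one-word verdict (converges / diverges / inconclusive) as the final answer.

Let a_n denote the general term. Form the ratio a_{n+1}/a_n and simplify:
a_{n+1}/a_n = (n + 1)/(5*n)
Take the limit as n -> infinity: L = 1/5.
Since L = 1/5 < 1, the ratio test implies the series converges.

converges


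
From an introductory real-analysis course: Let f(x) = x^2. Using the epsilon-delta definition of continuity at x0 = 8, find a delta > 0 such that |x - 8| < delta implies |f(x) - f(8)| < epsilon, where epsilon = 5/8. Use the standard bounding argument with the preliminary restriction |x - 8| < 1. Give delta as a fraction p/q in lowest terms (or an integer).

Factor: |x^2 - (8)^2| = |x - 8| * |x + 8|.
Impose |x - 8| < 1 first. Then |x + 8| = |(x - 8) + 2*(8)| <= |x - 8| + 2*|8| < 1 + 16 = 17.
So |x^2 - (8)^2| < delta * 17.
We need delta * 17 <= 5/8, i.e. delta <= 5/8/17 = 5/136.
Since 5/136 < 1, this is tighter than 1; take delta = 5/136.
So delta = 5/136 works.

5/136


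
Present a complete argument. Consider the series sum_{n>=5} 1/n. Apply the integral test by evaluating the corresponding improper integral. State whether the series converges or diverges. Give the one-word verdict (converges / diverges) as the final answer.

Let f(x) = 1/x. Then f is positive, continuous, and decreasing on [5, infinity), so the integral test applies.
Compute the improper integral int_{5}^infinity f(x) dx:
  antiderivative F(x) = log(x).
  As x -> infinity, log(x) -> infinity.
  So int = infinity - log(5) = infinity. By the integral test, the series diverges.

diverges


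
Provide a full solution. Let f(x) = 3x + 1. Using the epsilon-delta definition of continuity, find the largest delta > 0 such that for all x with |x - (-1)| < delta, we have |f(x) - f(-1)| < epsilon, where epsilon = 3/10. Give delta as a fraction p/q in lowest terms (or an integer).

We compute f(-1) = 3*(-1) + 1 = -2.
|f(x) - f(-1)| = |3x + 1 - (-2)| = |3(x - (-1))| = 3|x - (-1)|.
We need 3|x - (-1)| < 3/10, i.e. |x - (-1)| < 3/10 / 3 = 1/10.
So any delta <= 1/10 works. Conversely, if delta > 1/10, then x = -1 + 1/10 satisfies |x - (-1)| = 1/10 < delta but |f(x) - f(-1)| = 3 * 1/10 = 3/10, which is not < 3/10; so no larger delta works.
Hence the largest such delta is 1/10.

1/10


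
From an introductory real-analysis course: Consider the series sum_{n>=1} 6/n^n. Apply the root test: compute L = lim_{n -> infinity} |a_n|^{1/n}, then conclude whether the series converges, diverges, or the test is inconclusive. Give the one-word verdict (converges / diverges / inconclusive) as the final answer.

Let a_n denote the general term. Form |a_n|^(1/n) and simplify:
|a_n|^(1/n) = 6^(1/n)/n
Take the limit as n -> infinity: L = 0.
Since L = 0 < 1, the root test implies convergence.

converges


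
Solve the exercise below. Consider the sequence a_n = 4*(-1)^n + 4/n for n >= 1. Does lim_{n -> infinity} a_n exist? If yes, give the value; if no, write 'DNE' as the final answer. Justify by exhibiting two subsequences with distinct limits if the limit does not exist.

Examine the behaviour of a_n along subsequences.
a_{2k} = 4 + 4/(2k) -> 4. a_{2k+1} = -4 + 4/(2k+1) -> -4.
Since these two subsequential limits are 4 and -4, distinct, the full sequence cannot converge (a convergent sequence has all subsequences tending to the same limit). So lim a_n does not exist.

DNE


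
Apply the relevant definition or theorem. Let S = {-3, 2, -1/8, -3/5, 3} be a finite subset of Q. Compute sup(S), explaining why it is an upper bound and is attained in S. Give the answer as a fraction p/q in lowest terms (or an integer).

S is finite, so sup(S) = max(S).
Sorted decreasing:
3, 2, -1/8, -3/5, -3
The extremum is 3.
For every x in S, x <= 3. And 3 is in S, so it is attained.
Therefore sup(S) = 3.

3


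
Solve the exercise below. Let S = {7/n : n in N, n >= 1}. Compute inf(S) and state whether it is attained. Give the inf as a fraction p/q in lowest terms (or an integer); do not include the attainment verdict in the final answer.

Analysis:
- Values: 7, 7/2, 7/3, 7/4, ... strictly decreasing.
- The maximum is 7 (n=1); sup = 7 (attained).
- The set is bounded below by 0; 7/n -> 0 so 0 is the greatest lower bound.
- 0 is not in the set, so inf = 0 is not attained.
Conclusion: inf(S) = 0, not attained in S.

0
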